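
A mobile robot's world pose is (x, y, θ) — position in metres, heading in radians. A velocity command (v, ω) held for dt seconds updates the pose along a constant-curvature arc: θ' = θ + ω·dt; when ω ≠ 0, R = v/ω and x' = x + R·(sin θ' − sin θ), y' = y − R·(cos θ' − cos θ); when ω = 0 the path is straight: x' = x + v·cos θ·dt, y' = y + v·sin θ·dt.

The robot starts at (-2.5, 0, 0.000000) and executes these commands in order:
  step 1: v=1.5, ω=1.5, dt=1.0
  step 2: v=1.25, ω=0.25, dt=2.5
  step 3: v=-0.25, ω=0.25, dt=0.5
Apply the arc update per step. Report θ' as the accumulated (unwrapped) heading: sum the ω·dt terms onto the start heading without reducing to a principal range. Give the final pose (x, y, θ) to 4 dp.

step 1: θ'=1.5000 (R=1.0000) → pose (-1.5025, 0.9293, 1.5000)
step 2: θ'=2.1250 (R=5.0000) → pose (-2.2384, 3.9143, 2.1250)
step 3: θ'=2.2500 (R=-1.0000) → pose (-2.1661, 3.8124, 2.2500)

(-2.1661, 3.8124, 2.2500)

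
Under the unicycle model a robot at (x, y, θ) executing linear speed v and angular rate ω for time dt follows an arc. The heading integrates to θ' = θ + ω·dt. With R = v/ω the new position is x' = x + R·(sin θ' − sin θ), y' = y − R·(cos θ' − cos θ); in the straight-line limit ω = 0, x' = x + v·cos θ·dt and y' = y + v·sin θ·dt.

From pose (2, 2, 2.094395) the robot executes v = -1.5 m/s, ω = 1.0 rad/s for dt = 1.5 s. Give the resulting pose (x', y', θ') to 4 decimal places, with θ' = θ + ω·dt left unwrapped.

(3.9553, 1.4012, 3.5944)

θ' = 2.0944 + 1.0·1.5 = 3.5944
R = v/ω = -1.5/1.0 = -1.5000
x' = 2 + -1.5000·(sin 3.5944 − sin 2.0944) = 3.9553
y' = 2 − -1.5000·(cos 3.5944 − cos 2.0944) = 1.4012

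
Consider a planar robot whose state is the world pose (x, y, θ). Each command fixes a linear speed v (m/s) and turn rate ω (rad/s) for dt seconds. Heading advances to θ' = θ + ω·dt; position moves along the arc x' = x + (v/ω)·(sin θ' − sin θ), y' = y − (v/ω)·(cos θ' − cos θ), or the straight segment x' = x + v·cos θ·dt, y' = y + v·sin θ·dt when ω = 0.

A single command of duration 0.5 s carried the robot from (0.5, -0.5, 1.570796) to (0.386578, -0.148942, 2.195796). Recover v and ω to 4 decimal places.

v = 0.7500, ω = 1.2500

Δθ = 2.195796 − 1.570796 = 0.625000
ω = Δθ/dt = 0.625000/0.5 = 1.2500
R = −Δy/(cos θ' − cos θ) = 0.6000
v = R·ω = 0.6000·1.2500 = 0.7500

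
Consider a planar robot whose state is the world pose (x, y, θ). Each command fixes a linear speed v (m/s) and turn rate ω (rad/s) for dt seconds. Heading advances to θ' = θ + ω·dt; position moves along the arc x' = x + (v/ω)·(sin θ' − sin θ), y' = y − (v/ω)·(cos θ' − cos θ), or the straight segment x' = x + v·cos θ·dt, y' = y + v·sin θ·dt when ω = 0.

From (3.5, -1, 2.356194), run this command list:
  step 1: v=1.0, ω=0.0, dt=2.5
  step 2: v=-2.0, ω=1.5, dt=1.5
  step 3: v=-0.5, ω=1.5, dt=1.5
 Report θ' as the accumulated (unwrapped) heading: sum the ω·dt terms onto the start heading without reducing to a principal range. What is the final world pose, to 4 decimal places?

step 1: θ'=2.3562 (straight) → pose (1.7322, 0.7678, 2.3562)
step 2: θ'=4.6062 (R=-1.3333) → pose (4.0009, 1.5692, 4.6062)
step 3: θ'=6.8562 (R=-0.3333) → pose (3.4887, 1.8847, 6.8562)

(3.4887, 1.8847, 6.8562)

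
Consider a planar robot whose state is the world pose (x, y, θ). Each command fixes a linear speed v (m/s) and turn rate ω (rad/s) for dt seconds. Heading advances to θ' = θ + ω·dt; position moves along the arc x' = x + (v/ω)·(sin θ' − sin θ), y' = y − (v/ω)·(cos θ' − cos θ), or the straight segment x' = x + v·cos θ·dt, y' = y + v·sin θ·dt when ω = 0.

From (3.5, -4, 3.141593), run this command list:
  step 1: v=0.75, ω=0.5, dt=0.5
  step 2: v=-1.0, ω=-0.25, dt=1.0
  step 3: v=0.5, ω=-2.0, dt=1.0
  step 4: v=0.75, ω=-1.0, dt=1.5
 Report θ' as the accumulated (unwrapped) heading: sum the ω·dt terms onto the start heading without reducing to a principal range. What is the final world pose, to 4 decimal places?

step 1: θ'=3.3916 (R=1.5000) → pose (3.1289, -4.0466, 3.3916)
step 2: θ'=3.1416 (R=4.0000) → pose (4.1185, -3.9223, 3.1416)
step 3: θ'=1.1416 (R=-0.2500) → pose (3.8912, -3.5682, 1.1416)
step 4: θ'=-0.3584 (R=-0.7500) → pose (4.8362, -3.1780, -0.3584)

(4.8362, -3.1780, -0.3584)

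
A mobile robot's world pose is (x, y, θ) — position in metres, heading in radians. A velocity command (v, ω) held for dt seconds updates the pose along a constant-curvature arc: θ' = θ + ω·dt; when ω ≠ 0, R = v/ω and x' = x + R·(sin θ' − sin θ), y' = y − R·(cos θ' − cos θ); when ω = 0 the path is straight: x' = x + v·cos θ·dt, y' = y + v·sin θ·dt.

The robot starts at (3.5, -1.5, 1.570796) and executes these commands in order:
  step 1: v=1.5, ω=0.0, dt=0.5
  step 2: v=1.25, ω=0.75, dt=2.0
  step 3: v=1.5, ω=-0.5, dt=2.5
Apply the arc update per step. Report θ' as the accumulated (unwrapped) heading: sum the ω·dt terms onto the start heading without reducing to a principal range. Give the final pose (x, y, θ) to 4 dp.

step 1: θ'=1.5708 (straight) → pose (3.5000, -0.7500, 1.5708)
step 2: θ'=3.0708 (R=1.6667) → pose (1.9512, 0.9125, 3.0708)
step 3: θ'=1.8208 (R=-3.0000) → pose (-0.7433, 3.1628, 1.8208)

(-0.7433, 3.1628, 1.8208)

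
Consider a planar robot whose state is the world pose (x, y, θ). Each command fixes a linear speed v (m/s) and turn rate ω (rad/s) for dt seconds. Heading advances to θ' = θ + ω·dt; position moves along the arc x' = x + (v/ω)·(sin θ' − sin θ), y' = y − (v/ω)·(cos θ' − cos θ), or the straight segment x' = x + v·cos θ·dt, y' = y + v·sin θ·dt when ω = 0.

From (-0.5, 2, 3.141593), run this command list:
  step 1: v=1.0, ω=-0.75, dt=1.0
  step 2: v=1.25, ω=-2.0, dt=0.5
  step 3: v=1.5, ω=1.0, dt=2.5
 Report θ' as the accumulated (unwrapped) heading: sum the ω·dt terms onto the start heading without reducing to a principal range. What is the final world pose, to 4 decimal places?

(-4.0963, 4.2914, 3.8916)

step 1: θ'=2.3916 (R=-1.3333) → pose (-1.4089, 2.3577, 2.3916)
step 2: θ'=1.3916 (R=-0.6250) → pose (-1.5978, 2.9265, 1.3916)
step 3: θ'=3.8916 (R=1.5000) → pose (-4.0963, 4.2914, 3.8916)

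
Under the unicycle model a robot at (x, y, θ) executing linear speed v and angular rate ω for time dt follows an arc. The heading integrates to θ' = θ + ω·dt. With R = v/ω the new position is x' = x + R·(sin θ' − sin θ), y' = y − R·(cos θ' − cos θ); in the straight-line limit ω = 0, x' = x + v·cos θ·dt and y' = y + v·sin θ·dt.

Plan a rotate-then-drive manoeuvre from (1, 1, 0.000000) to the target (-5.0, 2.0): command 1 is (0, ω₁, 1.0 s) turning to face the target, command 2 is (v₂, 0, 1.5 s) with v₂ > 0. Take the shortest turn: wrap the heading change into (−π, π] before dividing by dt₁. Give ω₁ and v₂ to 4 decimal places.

heading to target = atan2(2−1, -5−1) = 2.9764
Δθ = wrap(2.9764 − 0.0000) = 2.9764; ω₁ = Δθ/dt₁ = 2.9764
distance = √((-5−1)² + (2−1)²) = 6.0828; v₂ = distance/dt₂ = 4.0552

ω₁ = 2.9764, v₂ = 4.0552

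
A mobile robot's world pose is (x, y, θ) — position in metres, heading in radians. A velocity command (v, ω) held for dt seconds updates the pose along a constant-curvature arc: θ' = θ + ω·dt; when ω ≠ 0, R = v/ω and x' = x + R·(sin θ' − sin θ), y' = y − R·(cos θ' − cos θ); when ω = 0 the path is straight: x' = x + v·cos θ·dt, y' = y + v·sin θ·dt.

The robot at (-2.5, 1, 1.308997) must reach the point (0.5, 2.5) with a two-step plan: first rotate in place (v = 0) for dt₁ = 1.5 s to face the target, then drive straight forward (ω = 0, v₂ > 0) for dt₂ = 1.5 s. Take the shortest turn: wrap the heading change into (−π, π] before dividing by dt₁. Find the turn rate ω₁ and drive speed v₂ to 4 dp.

ω₁ = -0.5636, v₂ = 2.2361

heading to target = atan2(2.5−1, 0.5−-2.5) = 0.4636
Δθ = wrap(0.4636 − 1.3090) = -0.8453; ω₁ = Δθ/dt₁ = -0.5636
distance = √((0.5−-2.5)² + (2.5−1)²) = 3.3541; v₂ = distance/dt₂ = 2.2361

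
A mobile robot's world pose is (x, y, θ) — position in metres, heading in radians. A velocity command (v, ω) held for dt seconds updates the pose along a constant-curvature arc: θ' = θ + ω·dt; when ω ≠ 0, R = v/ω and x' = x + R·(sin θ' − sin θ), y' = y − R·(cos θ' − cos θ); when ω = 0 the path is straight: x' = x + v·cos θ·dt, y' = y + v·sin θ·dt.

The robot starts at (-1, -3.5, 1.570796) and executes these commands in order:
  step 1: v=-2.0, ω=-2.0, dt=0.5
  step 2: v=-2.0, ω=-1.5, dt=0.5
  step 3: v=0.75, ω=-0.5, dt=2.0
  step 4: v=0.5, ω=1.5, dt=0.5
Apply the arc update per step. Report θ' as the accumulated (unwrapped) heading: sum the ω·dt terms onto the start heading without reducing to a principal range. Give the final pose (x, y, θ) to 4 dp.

step 1: θ'=0.5708 (R=1.0000) → pose (-1.4597, -4.3415, 0.5708)
step 2: θ'=-0.1792 (R=1.3333) → pose (-2.4178, -4.5315, -0.1792)
step 3: θ'=-1.1792 (R=-1.5000) → pose (-1.2987, -5.4350, -1.1792)
step 4: θ'=-0.4292 (R=0.3333) → pose (-1.1293, -5.6109, -0.4292)

(-1.1293, -5.6109, -0.4292)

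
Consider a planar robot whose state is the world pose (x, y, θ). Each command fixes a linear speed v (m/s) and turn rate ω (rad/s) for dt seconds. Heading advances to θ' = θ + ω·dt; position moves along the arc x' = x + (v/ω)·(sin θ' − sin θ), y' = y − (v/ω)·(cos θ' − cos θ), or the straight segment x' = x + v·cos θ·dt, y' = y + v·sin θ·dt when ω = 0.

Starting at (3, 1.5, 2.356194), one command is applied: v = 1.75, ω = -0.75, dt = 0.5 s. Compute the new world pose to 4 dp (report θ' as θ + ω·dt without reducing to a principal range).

(2.5103, 2.2190, 1.9812)

θ' = 2.3562 + -0.75·0.5 = 1.9812
R = v/ω = 1.75/-0.75 = -2.3333
x' = 3 + -2.3333·(sin 1.9812 − sin 2.3562) = 2.5103
y' = 1.5 − -2.3333·(cos 1.9812 − cos 2.3562) = 2.2190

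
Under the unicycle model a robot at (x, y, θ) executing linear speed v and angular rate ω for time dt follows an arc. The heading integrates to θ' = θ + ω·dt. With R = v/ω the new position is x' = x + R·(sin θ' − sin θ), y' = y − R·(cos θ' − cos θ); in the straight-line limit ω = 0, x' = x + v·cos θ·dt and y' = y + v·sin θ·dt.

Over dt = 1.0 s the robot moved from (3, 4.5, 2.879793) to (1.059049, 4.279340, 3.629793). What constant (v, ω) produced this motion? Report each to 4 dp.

v = 2.0000, ω = 0.7500

Δθ = 3.629793 − 2.879793 = 0.750000
ω = Δθ/dt = 0.750000/1.0 = 0.7500
R = Δx/(sin θ' − sin θ) = 2.6667
v = R·ω = 2.6667·0.7500 = 2.0000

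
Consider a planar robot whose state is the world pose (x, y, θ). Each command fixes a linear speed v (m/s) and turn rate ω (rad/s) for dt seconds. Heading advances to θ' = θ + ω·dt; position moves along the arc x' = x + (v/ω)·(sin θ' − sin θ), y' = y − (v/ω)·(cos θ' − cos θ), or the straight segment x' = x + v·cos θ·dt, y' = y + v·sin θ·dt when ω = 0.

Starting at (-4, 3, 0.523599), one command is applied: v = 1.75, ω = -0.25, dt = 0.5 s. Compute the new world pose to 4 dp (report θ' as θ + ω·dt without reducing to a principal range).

θ' = 0.5236 + -0.25·0.5 = 0.3986
R = v/ω = 1.75/-0.25 = -7.0000
x' = -4 + -7.0000·(sin 0.3986 − sin 0.5236) = -3.2169
y' = 3 − -7.0000·(cos 0.3986 − cos 0.5236) = 3.3891

(-3.2169, 3.3891, 0.3986)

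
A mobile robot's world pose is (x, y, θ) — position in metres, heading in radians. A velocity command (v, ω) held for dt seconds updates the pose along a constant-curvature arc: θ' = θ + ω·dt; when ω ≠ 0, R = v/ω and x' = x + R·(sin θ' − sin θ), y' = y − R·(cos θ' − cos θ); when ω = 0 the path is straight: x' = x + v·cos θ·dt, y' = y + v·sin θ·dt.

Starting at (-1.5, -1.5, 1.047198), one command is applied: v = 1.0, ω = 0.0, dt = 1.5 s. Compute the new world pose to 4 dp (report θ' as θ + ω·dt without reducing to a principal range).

(-0.7500, -0.2010, 1.0472)

θ' = 1.0472 + 0.0·1.5 = 1.0472
ω = 0 → straight: x' = -1.5 + 1.0·cos(1.0472)·1.5 = -0.7500
y' = -1.5 + 1.0·sin(1.0472)·1.5 = -0.2010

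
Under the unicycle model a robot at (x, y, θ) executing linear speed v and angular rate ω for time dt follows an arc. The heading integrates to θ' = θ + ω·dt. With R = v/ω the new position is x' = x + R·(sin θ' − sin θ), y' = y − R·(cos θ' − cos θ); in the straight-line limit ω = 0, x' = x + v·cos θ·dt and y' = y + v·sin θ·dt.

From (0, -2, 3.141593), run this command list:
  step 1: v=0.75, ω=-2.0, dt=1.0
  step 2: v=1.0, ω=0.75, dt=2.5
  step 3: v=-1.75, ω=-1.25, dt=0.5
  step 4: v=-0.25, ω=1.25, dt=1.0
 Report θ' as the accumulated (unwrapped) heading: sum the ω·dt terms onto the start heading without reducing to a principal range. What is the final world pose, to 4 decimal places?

step 1: θ'=1.1416 (R=-0.3750) → pose (-0.3410, -1.4689, 1.1416)
step 2: θ'=3.0166 (R=1.3333) → pose (-1.3872, 0.4088, 3.0166)
step 3: θ'=2.3916 (R=1.4000) → pose (-0.6074, 0.0441, 2.3916)
step 4: θ'=3.6416 (R=-0.2000) → pose (-0.3752, 0.0150, 3.6416)

(-0.3752, 0.0150, 3.6416)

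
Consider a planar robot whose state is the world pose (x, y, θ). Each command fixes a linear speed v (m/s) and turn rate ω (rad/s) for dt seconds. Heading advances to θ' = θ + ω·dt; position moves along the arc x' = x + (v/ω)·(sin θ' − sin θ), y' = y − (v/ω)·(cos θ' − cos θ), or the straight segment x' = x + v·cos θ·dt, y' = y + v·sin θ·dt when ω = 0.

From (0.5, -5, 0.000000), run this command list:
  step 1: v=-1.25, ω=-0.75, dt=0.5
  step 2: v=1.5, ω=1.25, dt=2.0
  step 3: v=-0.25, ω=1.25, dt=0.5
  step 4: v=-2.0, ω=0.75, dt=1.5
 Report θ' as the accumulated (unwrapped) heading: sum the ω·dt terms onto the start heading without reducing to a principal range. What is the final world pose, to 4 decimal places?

(4.2460, -2.7319, 3.8750)

step 1: θ'=-0.3750 (R=1.6667) → pose (-0.1105, -4.8842, -0.3750)
step 2: θ'=2.1250 (R=1.2000) → pose (1.3495, -3.1361, 2.1250)
step 3: θ'=2.7500 (R=-0.2000) → pose (1.4432, -3.2157, 2.7500)
step 4: θ'=3.8750 (R=-2.6667) → pose (4.2460, -2.7319, 3.8750)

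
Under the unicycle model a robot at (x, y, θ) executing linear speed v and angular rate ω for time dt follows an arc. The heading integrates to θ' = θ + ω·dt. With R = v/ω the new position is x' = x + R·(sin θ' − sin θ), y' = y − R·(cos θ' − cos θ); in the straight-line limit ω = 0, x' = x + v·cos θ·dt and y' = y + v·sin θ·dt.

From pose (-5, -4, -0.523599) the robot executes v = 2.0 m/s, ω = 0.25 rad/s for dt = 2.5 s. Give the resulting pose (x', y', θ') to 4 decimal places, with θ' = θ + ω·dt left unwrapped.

θ' = -0.5236 + 0.25·2.5 = 0.1014
R = v/ω = 2.0/0.25 = 8.0000
x' = -5 + 8.0000·(sin 0.1014 − sin -0.5236) = -0.1902
y' = -4 − 8.0000·(cos 0.1014 − cos -0.5236) = -5.0307

(-0.1902, -5.0307, 0.1014)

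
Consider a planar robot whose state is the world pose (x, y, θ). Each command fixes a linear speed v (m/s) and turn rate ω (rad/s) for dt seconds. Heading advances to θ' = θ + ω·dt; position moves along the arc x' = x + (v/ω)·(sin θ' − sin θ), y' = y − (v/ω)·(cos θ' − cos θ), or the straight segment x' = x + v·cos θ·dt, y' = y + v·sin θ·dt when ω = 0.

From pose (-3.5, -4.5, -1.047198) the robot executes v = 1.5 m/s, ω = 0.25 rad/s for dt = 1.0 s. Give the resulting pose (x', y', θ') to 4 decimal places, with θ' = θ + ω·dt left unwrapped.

(-2.5963, -5.6923, -0.7972)

θ' = -1.0472 + 0.25·1.0 = -0.7972
R = v/ω = 1.5/0.25 = 6.0000
x' = -3.5 + 6.0000·(sin -0.7972 − sin -1.0472) = -2.5963
y' = -4.5 − 6.0000·(cos -0.7972 − cos -1.0472) = -5.6923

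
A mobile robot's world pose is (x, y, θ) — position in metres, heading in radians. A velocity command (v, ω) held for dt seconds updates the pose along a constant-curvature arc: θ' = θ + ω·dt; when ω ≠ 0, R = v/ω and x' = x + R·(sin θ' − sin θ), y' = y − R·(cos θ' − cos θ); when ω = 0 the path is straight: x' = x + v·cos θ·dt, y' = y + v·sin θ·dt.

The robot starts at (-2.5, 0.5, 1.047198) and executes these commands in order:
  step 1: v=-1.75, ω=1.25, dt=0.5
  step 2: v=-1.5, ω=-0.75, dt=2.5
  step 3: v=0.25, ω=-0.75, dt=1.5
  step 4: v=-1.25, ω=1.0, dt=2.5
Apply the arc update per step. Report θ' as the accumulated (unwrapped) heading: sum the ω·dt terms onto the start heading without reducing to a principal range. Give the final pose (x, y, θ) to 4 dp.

(-7.1818, -2.5651, 1.1722)

step 1: θ'=1.6722 (R=-1.4000) → pose (-2.6804, -0.3417, 1.6722)
step 2: θ'=-0.2028 (R=2.0000) → pose (-5.0729, -2.5032, -0.2028)
step 3: θ'=-1.3278 (R=-0.3333) → pose (-4.8165, -2.7495, -1.3278)
step 4: θ'=1.1722 (R=-1.2500) → pose (-7.1818, -2.5651, 1.1722)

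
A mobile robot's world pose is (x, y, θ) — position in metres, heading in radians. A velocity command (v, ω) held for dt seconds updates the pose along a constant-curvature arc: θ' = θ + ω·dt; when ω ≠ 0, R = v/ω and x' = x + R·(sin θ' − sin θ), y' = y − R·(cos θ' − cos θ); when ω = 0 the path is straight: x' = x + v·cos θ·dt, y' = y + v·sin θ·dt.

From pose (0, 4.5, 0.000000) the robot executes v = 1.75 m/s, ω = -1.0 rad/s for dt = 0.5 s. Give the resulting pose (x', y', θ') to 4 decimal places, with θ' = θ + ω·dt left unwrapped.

(0.8390, 4.2858, -0.5000)

θ' = 0.0000 + -1.0·0.5 = -0.5000
R = v/ω = 1.75/-1.0 = -1.7500
x' = 0 + -1.7500·(sin -0.5000 − sin 0.0000) = 0.8390
y' = 4.5 − -1.7500·(cos -0.5000 − cos 0.0000) = 4.2858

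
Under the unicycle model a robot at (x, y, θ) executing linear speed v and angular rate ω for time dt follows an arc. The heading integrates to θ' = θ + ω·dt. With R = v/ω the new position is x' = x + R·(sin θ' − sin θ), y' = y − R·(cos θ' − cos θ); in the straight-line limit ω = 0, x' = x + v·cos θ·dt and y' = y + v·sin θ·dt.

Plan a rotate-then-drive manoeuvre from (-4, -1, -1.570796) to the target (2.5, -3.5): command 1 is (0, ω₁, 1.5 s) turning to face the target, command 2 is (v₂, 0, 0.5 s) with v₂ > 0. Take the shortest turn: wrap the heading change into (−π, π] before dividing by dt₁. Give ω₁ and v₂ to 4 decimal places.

ω₁ = 0.8024, v₂ = 13.9284

heading to target = atan2(-3.5−-1, 2.5−-4) = -0.3672
Δθ = wrap(-0.3672 − -1.5708) = 1.2036; ω₁ = Δθ/dt₁ = 0.8024
distance = √((2.5−-4)² + (-3.5−-1)²) = 6.9642; v₂ = distance/dt₂ = 13.9284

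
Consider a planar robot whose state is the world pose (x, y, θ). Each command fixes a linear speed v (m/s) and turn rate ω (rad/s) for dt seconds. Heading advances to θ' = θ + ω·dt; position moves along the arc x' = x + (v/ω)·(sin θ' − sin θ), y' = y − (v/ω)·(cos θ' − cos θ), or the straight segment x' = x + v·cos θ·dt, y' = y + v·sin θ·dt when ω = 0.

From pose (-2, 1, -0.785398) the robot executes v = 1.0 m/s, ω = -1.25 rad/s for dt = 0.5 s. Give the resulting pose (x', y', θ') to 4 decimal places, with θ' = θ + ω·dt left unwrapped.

(-1.7760, 0.5621, -1.4104)

θ' = -0.7854 + -1.25·0.5 = -1.4104
R = v/ω = 1.0/-1.25 = -0.8000
x' = -2 + -0.8000·(sin -1.4104 − sin -0.7854) = -1.7760
y' = 1 − -0.8000·(cos -1.4104 − cos -0.7854) = 0.5621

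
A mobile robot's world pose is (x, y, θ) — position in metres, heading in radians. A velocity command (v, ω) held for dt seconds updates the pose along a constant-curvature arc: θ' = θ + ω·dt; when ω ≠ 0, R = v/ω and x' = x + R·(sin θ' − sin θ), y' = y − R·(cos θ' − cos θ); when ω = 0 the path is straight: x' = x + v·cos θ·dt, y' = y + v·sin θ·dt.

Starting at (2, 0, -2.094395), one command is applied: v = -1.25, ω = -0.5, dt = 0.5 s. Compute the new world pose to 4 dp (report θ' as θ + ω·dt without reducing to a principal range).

θ' = -2.0944 + -0.5·0.5 = -2.3444
R = v/ω = -1.25/-0.5 = 2.5000
x' = 2 + 2.5000·(sin -2.3444 − sin -2.0944) = 2.3766
y' = 0 − 2.5000·(cos -2.3444 − cos -2.0944) = 0.4968

(2.3766, 0.4968, -2.3444)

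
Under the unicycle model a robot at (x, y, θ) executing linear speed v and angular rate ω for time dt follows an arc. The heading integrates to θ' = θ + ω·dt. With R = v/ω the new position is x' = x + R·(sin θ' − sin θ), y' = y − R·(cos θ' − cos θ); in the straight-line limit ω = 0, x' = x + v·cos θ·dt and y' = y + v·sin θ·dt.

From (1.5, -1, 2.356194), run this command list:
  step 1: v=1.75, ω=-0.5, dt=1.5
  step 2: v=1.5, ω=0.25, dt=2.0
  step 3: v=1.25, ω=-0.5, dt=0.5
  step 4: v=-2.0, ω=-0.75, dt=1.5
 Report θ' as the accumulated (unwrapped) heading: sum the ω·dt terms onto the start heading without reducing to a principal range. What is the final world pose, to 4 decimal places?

(-1.3856, 2.0356, 0.7312)

step 1: θ'=1.6062 (R=-3.5000) → pose (0.4771, 1.3510, 1.6062)
step 2: θ'=2.1062 (R=6.0000) → pose (-0.3588, 4.1998, 2.1062)
step 3: θ'=1.8562 (R=-2.5000) → pose (-0.6075, 4.7714, 1.8562)
step 4: θ'=0.7312 (R=2.6667) → pose (-1.3856, 2.0356, 0.7312)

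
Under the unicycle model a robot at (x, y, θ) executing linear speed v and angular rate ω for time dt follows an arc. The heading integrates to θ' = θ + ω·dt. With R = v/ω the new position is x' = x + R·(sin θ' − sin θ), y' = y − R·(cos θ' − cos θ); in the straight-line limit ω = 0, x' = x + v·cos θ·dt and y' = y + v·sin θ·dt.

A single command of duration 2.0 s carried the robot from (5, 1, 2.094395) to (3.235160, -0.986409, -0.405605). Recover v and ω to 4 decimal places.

Δθ = -0.405605 − 2.094395 = -2.500000
ω = Δθ/dt = -2.500000/2.0 = -1.2500
R = −Δy/(cos θ' − cos θ) = 1.4000
v = R·ω = 1.4000·-1.2500 = -1.7500

v = -1.7500, ω = -1.2500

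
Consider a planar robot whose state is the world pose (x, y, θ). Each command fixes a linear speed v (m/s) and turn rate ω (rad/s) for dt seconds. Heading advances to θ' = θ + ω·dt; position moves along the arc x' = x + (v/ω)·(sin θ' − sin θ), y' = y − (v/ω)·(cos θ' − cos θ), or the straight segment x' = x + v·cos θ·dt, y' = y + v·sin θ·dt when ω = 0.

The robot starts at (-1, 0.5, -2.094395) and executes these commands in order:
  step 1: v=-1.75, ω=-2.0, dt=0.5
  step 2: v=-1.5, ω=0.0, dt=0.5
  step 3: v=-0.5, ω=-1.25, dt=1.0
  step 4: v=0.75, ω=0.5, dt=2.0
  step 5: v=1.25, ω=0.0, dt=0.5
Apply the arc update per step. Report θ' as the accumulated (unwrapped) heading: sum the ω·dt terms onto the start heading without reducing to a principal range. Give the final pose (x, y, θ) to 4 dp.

step 1: θ'=-3.0944 (R=0.8750) → pose (-0.2835, 0.9365, -3.0944)
step 2: θ'=-3.0944 (straight) → pose (0.4657, 0.9719, -3.0944)
step 3: θ'=-4.3444 (R=0.4000) → pose (0.8577, 0.7163, -4.3444)
step 4: θ'=-3.3444 (R=1.5000) → pose (-0.2397, 1.6459, -3.3444)
step 5: θ'=-3.3444 (straight) → pose (-0.8519, 1.7718, -3.3444)

(-0.8519, 1.7718, -3.3444)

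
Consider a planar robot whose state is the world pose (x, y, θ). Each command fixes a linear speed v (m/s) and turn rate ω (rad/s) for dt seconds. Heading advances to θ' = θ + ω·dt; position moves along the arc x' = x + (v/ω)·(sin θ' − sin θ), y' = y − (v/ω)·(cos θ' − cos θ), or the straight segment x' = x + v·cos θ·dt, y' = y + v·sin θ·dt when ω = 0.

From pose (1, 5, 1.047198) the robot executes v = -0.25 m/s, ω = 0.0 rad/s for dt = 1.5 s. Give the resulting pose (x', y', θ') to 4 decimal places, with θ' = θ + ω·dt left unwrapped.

θ' = 1.0472 + 0.0·1.5 = 1.0472
ω = 0 → straight: x' = 1 + -0.25·cos(1.0472)·1.5 = 0.8125
y' = 5 + -0.25·sin(1.0472)·1.5 = 4.6752

(0.8125, 4.6752, 1.0472)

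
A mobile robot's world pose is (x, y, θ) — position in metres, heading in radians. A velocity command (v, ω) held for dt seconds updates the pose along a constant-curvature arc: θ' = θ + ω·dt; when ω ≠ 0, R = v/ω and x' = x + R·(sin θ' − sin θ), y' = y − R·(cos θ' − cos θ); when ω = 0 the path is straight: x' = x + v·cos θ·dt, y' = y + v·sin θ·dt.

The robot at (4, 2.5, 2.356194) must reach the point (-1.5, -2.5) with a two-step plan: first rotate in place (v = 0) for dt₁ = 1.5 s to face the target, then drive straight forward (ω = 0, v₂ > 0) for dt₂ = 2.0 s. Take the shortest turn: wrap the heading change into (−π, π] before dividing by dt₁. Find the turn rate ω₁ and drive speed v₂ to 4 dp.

heading to target = atan2(-2.5−2.5, -1.5−4) = -2.4038
Δθ = wrap(-2.4038 − 2.3562) = 1.5232; ω₁ = Δθ/dt₁ = 1.0155
distance = √((-1.5−4)² + (-2.5−2.5)²) = 7.4330; v₂ = distance/dt₂ = 3.7165

ω₁ = 1.0155, v₂ = 3.7165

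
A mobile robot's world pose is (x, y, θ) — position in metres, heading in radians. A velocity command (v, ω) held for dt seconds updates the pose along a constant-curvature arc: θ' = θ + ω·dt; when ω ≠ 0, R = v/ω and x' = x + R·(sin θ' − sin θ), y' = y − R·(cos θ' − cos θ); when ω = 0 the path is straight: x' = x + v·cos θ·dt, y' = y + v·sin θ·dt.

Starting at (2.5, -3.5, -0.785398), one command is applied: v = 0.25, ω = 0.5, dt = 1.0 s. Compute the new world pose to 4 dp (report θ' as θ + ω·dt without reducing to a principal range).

(2.7128, -3.6262, -0.2854)

θ' = -0.7854 + 0.5·1.0 = -0.2854
R = v/ω = 0.25/0.5 = 0.5000
x' = 2.5 + 0.5000·(sin -0.2854 − sin -0.7854) = 2.7128
y' = -3.5 − 0.5000·(cos -0.2854 − cos -0.7854) = -3.6262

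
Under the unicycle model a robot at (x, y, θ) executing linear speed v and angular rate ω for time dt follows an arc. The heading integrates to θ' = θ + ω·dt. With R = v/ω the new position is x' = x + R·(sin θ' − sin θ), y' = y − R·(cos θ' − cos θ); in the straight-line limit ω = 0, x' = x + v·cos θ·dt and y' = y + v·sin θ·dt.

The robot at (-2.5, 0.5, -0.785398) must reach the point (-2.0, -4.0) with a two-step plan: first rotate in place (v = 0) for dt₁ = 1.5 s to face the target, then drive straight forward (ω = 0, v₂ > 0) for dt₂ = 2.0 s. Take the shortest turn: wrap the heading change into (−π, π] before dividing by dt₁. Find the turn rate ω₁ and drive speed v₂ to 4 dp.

ω₁ = -0.4498, v₂ = 2.2638

heading to target = atan2(-4−0.5, -2−-2.5) = -1.4601
Δθ = wrap(-1.4601 − -0.7854) = -0.6747; ω₁ = Δθ/dt₁ = -0.4498
distance = √((-2−-2.5)² + (-4−0.5)²) = 4.5277; v₂ = distance/dt₂ = 2.2638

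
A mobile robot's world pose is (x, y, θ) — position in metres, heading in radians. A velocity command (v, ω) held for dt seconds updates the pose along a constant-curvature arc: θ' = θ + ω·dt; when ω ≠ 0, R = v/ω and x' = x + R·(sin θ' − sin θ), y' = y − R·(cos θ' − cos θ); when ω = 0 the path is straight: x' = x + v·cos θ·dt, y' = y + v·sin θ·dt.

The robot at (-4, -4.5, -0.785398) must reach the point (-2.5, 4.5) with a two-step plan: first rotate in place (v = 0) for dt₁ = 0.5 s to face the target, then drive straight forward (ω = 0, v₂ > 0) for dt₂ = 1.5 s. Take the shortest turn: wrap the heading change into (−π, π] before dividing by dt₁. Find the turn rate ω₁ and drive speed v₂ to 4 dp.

heading to target = atan2(4.5−-4.5, -2.5−-4) = 1.4056
Δθ = wrap(1.4056 − -0.7854) = 2.1910; ω₁ = Δθ/dt₁ = 4.3821
distance = √((-2.5−-4)² + (4.5−-4.5)²) = 9.1241; v₂ = distance/dt₂ = 6.0828

ω₁ = 4.3821, v₂ = 6.0828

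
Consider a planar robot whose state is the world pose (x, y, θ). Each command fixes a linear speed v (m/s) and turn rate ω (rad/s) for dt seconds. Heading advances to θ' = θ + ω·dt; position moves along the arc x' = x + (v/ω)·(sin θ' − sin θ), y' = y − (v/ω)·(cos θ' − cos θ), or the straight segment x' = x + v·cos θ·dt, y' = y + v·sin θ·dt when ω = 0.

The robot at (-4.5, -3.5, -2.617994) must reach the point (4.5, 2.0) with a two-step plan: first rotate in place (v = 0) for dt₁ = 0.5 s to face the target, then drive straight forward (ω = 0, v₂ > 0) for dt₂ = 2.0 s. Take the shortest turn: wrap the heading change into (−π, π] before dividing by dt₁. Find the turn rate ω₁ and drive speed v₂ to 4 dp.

heading to target = atan2(2−-3.5, 4.5−-4.5) = 0.5485
Δθ = wrap(0.5485 − -2.6180) = -3.1166; ω₁ = Δθ/dt₁ = -6.2333
distance = √((4.5−-4.5)² + (2−-3.5)²) = 10.5475; v₂ = distance/dt₂ = 5.2738

ω₁ = -6.2333, v₂ = 5.2738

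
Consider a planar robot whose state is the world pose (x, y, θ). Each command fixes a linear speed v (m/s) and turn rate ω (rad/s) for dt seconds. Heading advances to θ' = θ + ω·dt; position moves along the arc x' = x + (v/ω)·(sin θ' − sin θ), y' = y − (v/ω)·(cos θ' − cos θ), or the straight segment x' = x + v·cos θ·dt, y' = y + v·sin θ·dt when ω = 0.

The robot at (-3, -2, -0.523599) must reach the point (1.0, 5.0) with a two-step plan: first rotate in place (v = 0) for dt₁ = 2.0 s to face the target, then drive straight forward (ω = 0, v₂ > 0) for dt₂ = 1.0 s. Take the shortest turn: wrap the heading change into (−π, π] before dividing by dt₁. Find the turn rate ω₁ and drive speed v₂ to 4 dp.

heading to target = atan2(5−-2, 1−-3) = 1.0517
Δθ = wrap(1.0517 − -0.5236) = 1.5752; ω₁ = Δθ/dt₁ = 0.7876
distance = √((1−-3)² + (5−-2)²) = 8.0623; v₂ = distance/dt₂ = 8.0623

ω₁ = 0.7876, v₂ = 8.0623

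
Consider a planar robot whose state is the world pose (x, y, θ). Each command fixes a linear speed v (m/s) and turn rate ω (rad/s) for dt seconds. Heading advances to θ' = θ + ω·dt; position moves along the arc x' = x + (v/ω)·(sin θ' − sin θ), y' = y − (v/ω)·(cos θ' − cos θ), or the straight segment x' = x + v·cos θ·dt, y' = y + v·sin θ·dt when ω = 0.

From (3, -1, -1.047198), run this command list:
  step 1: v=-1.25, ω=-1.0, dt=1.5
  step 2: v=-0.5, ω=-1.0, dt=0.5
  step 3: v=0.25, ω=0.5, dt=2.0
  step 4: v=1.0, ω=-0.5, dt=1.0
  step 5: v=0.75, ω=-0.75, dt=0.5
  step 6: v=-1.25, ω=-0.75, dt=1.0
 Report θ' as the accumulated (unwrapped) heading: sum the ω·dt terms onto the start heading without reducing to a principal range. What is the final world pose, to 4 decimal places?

(3.4247, -0.6009, -3.6722)

step 1: θ'=-2.5472 (R=1.2500) → pose (3.3825, 0.6606, -2.5472)
step 2: θ'=-3.0472 (R=0.5000) → pose (3.6154, 0.7441, -3.0472)
step 3: θ'=-2.0472 (R=0.5000) → pose (3.2182, 0.4757, -2.0472)
step 4: θ'=-2.5472 (R=-2.0000) → pose (2.5609, -0.2641, -2.5472)
step 5: θ'=-2.9222 (R=-1.0000) → pose (2.2185, -0.4117, -2.9222)
step 6: θ'=-3.6722 (R=1.6667) → pose (3.4247, -0.6009, -3.6722)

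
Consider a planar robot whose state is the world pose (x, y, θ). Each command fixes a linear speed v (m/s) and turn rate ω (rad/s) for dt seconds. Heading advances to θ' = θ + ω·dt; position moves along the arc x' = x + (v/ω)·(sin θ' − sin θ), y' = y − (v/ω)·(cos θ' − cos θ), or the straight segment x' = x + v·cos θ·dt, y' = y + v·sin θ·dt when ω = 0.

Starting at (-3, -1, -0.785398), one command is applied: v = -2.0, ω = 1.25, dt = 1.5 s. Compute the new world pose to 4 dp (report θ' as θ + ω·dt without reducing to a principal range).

(-5.5497, -1.3908, 1.0896)

θ' = -0.7854 + 1.25·1.5 = 1.0896
R = v/ω = -2.0/1.25 = -1.6000
x' = -3 + -1.6000·(sin 1.0896 − sin -0.7854) = -5.5497
y' = -1 − -1.6000·(cos 1.0896 − cos -0.7854) = -1.3908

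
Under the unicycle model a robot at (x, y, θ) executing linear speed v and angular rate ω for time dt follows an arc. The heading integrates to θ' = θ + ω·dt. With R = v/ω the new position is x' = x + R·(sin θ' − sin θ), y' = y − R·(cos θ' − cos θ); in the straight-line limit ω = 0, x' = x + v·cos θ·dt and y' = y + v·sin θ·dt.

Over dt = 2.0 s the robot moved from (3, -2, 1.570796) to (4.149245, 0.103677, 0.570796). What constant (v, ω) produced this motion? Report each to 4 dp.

v = 1.2500, ω = -0.5000

Δθ = 0.570796 − 1.570796 = -1.000000
ω = Δθ/dt = -1.000000/2.0 = -0.5000
R = −Δy/(cos θ' − cos θ) = -2.5000
v = R·ω = -2.5000·-0.5000 = 1.2500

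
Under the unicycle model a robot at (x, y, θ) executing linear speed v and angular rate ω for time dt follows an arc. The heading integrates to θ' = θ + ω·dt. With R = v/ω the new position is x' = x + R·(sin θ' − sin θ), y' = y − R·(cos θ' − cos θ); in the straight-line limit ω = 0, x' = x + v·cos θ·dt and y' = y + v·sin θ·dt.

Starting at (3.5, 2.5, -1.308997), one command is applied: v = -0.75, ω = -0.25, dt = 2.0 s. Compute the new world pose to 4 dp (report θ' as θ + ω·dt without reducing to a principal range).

(3.4825, 3.9843, -1.8090)

θ' = -1.3090 + -0.25·2.0 = -1.8090
R = v/ω = -0.75/-0.25 = 3.0000
x' = 3.5 + 3.0000·(sin -1.8090 − sin -1.3090) = 3.4825
y' = 2.5 − 3.0000·(cos -1.8090 − cos -1.3090) = 3.9843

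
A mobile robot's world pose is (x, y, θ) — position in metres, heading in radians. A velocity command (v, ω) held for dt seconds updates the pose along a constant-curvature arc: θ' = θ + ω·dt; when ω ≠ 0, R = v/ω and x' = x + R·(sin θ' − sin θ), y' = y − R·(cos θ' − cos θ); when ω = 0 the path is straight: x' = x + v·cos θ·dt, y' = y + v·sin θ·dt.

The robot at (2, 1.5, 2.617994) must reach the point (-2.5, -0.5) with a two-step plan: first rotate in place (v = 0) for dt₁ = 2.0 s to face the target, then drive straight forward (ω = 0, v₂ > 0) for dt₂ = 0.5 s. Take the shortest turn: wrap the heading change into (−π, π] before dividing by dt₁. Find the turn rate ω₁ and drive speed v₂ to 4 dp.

ω₁ = 0.4709, v₂ = 9.8489

heading to target = atan2(-0.5−1.5, -2.5−2) = -2.7234
Δθ = wrap(-2.7234 − 2.6180) = 0.9418; ω₁ = Δθ/dt₁ = 0.4709
distance = √((-2.5−2)² + (-0.5−1.5)²) = 4.9244; v₂ = distance/dt₂ = 9.8489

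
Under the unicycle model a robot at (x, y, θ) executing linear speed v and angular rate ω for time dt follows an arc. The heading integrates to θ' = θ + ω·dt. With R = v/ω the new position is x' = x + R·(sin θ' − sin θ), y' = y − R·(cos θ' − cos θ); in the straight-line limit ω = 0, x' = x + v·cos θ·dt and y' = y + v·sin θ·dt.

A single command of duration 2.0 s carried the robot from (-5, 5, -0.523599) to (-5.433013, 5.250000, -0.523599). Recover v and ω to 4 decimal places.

Δθ = -0.523599 − -0.523599 = 0.000000
ω = Δθ/dt = 0.000000/2.0 = 0.0000
ω = 0 → v = (Δx·cos θ + Δy·sin θ)/dt = -0.2500

v = -0.2500, ω = 0.0000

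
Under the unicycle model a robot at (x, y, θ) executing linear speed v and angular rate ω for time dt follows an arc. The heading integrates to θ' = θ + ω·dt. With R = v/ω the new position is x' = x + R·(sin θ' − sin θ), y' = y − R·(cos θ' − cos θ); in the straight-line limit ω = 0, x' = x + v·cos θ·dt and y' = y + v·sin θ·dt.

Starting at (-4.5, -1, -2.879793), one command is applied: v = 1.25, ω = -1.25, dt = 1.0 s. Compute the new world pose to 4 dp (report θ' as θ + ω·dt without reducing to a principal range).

(-5.5939, -0.5843, -4.1298)

θ' = -2.8798 + -1.25·1.0 = -4.1298
R = v/ω = 1.25/-1.25 = -1.0000
x' = -4.5 + -1.0000·(sin -4.1298 − sin -2.8798) = -5.5939
y' = -1 − -1.0000·(cos -4.1298 − cos -2.8798) = -0.5843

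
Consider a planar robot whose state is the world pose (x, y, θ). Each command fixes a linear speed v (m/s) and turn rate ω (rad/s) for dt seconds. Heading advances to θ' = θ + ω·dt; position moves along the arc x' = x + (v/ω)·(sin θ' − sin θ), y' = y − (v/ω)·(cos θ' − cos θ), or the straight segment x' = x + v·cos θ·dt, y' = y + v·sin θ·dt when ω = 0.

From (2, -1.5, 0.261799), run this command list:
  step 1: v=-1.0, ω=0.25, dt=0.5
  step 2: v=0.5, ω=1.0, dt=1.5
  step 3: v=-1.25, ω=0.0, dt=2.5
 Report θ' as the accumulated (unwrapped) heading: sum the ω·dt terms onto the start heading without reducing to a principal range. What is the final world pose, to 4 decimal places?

step 1: θ'=0.3868 (R=-4.0000) → pose (1.5264, -1.6592, 0.3868)
step 2: θ'=1.8868 (R=0.5000) → pose (1.8130, -1.0408, 1.8868)
step 3: θ'=1.8868 (straight) → pose (2.7842, -4.0110, 1.8868)

(2.7842, -4.0110, 1.8868)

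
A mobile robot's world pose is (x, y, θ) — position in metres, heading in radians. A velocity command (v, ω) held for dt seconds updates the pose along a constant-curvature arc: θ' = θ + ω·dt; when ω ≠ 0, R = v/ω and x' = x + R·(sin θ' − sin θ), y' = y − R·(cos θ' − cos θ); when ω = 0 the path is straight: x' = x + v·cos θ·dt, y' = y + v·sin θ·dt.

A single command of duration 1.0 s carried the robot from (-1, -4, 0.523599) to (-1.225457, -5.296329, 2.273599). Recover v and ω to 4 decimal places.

v = -1.5000, ω = 1.7500

Δθ = 2.273599 − 0.523599 = 1.750000
ω = Δθ/dt = 1.750000/1.0 = 1.7500
R = −Δy/(cos θ' − cos θ) = -0.8571
v = R·ω = -0.8571·1.7500 = -1.5000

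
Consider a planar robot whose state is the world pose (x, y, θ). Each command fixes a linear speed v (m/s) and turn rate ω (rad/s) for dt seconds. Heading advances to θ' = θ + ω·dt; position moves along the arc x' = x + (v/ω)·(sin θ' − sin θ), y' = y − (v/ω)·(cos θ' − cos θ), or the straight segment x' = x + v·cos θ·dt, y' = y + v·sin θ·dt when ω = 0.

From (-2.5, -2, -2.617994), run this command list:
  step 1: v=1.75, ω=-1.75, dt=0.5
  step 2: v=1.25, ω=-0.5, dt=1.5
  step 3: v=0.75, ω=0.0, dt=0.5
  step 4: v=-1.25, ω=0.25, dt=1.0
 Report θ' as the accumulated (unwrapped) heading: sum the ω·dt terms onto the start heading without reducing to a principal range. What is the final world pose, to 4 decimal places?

(-4.1847, -1.5550, -3.9930)

step 1: θ'=-3.4930 (R=-1.0000) → pose (-3.3442, -2.0729, -3.4930)
step 2: θ'=-4.2430 (R=-2.5000) → pose (-4.7133, -0.8565, -4.2430)
step 3: θ'=-4.2430 (straight) → pose (-4.8829, -0.5221, -4.2430)
step 4: θ'=-3.9930 (R=-5.0000) → pose (-4.1847, -1.5550, -3.9930)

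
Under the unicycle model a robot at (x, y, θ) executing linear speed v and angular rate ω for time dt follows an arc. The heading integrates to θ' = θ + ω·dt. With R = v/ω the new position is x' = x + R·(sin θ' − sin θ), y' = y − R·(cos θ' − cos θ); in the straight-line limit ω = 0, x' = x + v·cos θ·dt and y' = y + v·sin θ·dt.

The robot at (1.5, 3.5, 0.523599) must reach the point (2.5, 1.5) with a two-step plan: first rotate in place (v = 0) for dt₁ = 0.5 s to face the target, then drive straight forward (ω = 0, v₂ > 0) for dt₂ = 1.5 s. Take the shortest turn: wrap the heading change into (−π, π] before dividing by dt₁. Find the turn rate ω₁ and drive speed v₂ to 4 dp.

ω₁ = -3.2615, v₂ = 1.4907

heading to target = atan2(1.5−3.5, 2.5−1.5) = -1.1071
Δθ = wrap(-1.1071 − 0.5236) = -1.6307; ω₁ = Δθ/dt₁ = -3.2615
distance = √((2.5−1.5)² + (1.5−3.5)²) = 2.2361; v₂ = distance/dt₂ = 1.4907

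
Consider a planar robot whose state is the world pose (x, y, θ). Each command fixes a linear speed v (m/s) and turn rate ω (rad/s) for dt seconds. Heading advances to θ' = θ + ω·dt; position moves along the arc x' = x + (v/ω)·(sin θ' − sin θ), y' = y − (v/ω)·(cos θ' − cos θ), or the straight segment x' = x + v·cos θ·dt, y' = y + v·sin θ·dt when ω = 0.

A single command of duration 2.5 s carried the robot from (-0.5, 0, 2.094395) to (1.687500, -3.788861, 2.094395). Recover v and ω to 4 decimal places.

v = -1.7500, ω = 0.0000

Δθ = 2.094395 − 2.094395 = 0.000000
ω = Δθ/dt = 0.000000/2.5 = 0.0000
ω = 0 → v = (Δx·cos θ + Δy·sin θ)/dt = -1.7500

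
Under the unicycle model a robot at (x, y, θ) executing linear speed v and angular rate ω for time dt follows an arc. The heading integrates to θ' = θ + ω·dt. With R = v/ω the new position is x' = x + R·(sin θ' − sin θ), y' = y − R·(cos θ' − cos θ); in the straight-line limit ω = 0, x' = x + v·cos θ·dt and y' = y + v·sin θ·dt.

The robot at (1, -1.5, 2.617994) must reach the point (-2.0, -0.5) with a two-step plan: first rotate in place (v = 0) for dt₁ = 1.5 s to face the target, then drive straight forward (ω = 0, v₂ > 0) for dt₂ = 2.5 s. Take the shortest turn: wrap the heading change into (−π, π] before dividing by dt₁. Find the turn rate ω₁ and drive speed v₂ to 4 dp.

heading to target = atan2(-0.5−-1.5, -2−1) = 2.8198
Δθ = wrap(2.8198 − 2.6180) = 0.2018; ω₁ = Δθ/dt₁ = 0.1346
distance = √((-2−1)² + (-0.5−-1.5)²) = 3.1623; v₂ = distance/dt₂ = 1.2649

ω₁ = 0.1346, v₂ = 1.2649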